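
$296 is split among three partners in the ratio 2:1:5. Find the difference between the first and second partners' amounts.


Total parts = 2 + 1 + 5 = 8
Value per part = 296 / 8 = 37
Shares: 2*37=74, 1*37=37, 5*37=185
First share = 74, second share = 37
Difference = |74 - 37| = 37

37


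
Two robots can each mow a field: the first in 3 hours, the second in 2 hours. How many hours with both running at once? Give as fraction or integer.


Rate of A = 1/3 job per hour
Rate of B = 1/2 job per hour
Combined rate = 1/3 + 1/2
Find common denominator: (2 + 3)/(3*2) = 5/6
Combined rate = 5/6 job per hour
Time together = 1 / (5/6) = 6/5 hours

6/5


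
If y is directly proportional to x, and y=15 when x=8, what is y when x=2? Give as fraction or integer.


Direct proportion: y = kx
Find k: k = 15/8 = 15/8
Compute y at x=2: y = 15/8 * 2
y = 15/4

15/4


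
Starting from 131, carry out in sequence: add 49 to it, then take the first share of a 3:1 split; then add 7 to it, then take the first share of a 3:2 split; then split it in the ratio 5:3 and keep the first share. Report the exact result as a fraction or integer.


Start with 131.
Step 1: Add 49: 131+49=180; split 3:1 first = 180*3/4 = 135
Step 2: Add 7: 135+7=142; split 3:2 first = 142*3/5 = 426/5
Step 3: Split 5:3, first share = 426/5 * 5/8 = 213/4
Final result = 213/4

213/4


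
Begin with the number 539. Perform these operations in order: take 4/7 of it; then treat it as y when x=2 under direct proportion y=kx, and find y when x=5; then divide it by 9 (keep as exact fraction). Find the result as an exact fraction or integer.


Start with 539.
Step 1: Take 4/7: 539 * 4/7 = 308
Step 2: Direct prop: k = (308)/2; new y = k*5 = 308*5/2 = 770
Step 3: Divide by 9: 770 / 9 = 770/9
Final result = 770/9

770/9


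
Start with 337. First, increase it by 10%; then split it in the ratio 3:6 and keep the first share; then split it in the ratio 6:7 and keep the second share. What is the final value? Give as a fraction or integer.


Start with 337.
Step 1: Increase by 10%: 337 * 110/100 = 3707/10
Step 2: Split 3:6, first share = 3707/10 * 3/9 = 3707/30
Step 3: Split 6:7, second share = 3707/30 * 7/13 = 25949/390
Final result = 25949/390

25949/390


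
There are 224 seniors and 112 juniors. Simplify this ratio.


Find GCD(224, 112)
GCD = 112
Divide both by 112: 224/112 = 2, 112/112 = 1
Simplified ratio = 2:1

2:1


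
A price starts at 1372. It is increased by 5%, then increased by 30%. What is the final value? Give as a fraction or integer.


Start: 1372
Step 1: increase by 5% => multiply by 105/100
  1372 * 105/100 = 7203/5
Step 2: increase by 30% => multiply by 130/100
  7203/5 * 130/100 = 93639/50
Final value = 93639/50

93639/50


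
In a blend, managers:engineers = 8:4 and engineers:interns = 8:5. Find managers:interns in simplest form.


Given a:b = 8:4 and b:c = 8:5
Make b consistent. Multiply first ratio by 8: a:b = 64:32
Multiply second ratio by 4: b:c = 32:20
Now b = 32 in both, so a:b:c = 64:32:20
Therefore a:c = 64:20
Simplify by GCD: a:c = 16:5

16:5


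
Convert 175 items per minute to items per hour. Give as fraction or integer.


Converting from per minute to per hour
Rate = 175 items per minute
Multiply by 60: 175 * 60
= 10500 items per hour

10500


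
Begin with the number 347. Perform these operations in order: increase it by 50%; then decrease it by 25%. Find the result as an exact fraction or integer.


Start with 347.
Step 1: Increase by 50%: 347 * 150/100 = 1041/2
Step 2: Decrease by 25%: 1041/2 * 75/100 = 3123/8
Final result = 3123/8

3123/8


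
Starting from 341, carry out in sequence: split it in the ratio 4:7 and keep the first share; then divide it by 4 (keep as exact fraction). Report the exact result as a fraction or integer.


Start with 341.
Step 1: Split 4:7, first share = 341 * 4/11 = 124
Step 2: Divide by 4: 124 / 4 = 31
Final result = 31

31


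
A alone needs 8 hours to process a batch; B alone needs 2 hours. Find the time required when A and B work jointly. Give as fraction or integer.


Rate of A = 1/8 job per hour
Rate of B = 1/2 job per hour
Combined rate = 1/8 + 1/2
Find common denominator: (2 + 8)/(8*2) = 10/16
Combined rate = 5/8 job per hour
Time together = 1 / (5/8) = 8/5 hours

8/5


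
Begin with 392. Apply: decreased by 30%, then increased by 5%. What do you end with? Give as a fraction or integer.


Start: 392
Step 1: decrease by 30% => multiply by 70/100
  392 * 70/100 = 1372/5
Step 2: increase by 5% => multiply by 105/100
  1372/5 * 105/100 = 7203/25
Final value = 7203/25

7203/25


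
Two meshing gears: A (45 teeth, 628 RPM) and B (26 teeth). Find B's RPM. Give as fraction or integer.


Gear ratio: teeth_A * RPM_A = teeth_B * RPM_B
45 * 628 = 26 * RPM_B
28260 = 26 * RPM_B
RPM_B = 28260 / 26
RPM_B = 14130/13

14130/13


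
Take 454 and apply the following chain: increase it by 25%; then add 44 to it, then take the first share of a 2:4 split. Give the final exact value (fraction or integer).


Start with 454.
Step 1: Increase by 25%: 454 * 125/100 = 1135/2
Step 2: Add 44: 1135/2+44=1223/2; split 2:4 first = 1223/2*2/6 = 1223/6
Final result = 1223/6

1223/6


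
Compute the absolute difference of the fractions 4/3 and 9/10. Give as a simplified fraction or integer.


Simplify: 4/3 = 4/3 and 9/10 = 9/10
Find common denominator: LCD = 30
Convert: 40/30 and 27/30
Difference = |40 - 27|/30 = 13/30
Simplified = 13/30

13/30


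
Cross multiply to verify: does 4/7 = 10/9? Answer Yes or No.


Cross multiply to check 4/7 = 10/9
Left cross product: 4 * 9 = 36
Right cross product: 7 * 10 = 70
36 != 70
Not equal, so proportions differ => No

No


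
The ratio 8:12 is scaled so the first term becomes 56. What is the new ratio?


Original ratio: 8:12
First term target: 56
Scale factor = 56 / 8 = 7
Multiply second term: 12 * 7 = 84
Equivalent ratio = 56:84

56:84


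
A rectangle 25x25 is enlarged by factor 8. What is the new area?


Original dimensions: 25 x 25
Enlargement factor = 8
New width = 25 * 8 = 200
New height = 25 * 8 = 200
New area = 200 * 200 = 40000

40000


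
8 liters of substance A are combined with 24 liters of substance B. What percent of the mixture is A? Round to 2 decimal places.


Volume of A = 8 L
Volume of B = 24 L
Total volume = 8 + 24 = 32 L
Percentage of A = (8/32) * 100
= 25.00%

25.00


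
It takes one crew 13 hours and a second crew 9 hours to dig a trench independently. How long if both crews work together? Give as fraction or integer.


Rate of A = 1/13 job per hour
Rate of B = 1/9 job per hour
Combined rate = 1/13 + 1/9
Find common denominator: (9 + 13)/(13*9) = 22/117
Combined rate = 22/117 job per hour
Time together = 1 / (22/117) = 117/22 hours

117/22


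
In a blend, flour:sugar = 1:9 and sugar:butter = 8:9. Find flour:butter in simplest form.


Given a:b = 1:9 and b:c = 8:9
Make b consistent. Multiply first ratio by 8: a:b = 8:72
Multiply second ratio by 9: b:c = 72:81
Now b = 72 in both, so a:b:c = 8:72:81
Therefore a:c = 8:81
Simplify by GCD: a:c = 8:81

8:81


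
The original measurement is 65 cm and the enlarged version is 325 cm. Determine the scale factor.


Original length = 65 cm
Scaled length = 325 cm
Scale factor = 325 / 65
= 5

5


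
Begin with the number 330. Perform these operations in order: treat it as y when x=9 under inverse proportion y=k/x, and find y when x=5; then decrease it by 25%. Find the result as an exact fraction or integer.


Start with 330.
Step 1: Inverse prop: k = (330)*9; new y = k/5 = 330*9/5 = 594
Step 2: Decrease by 25%: 594 * 75/100 = 891/2
Final result = 891/2

891/2


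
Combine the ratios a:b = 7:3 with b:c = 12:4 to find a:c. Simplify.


Given a:b = 7:3 and b:c = 12:4
Make b consistent. Multiply first ratio by 12: a:b = 84:36
Multiply second ratio by 3: b:c = 36:12
Now b = 36 in both, so a:b:c = 84:36:12
Therefore a:c = 84:12
Simplify by GCD: a:c = 7:1

7:1


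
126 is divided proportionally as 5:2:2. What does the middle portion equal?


Ratio = 5:2:2
Total parts = 5 + 2 + 2 = 9
Value per part = 126 / 9 = 14
First share = 5 * 14 = 70
Middle share = 2 * 14 = 28
Third share = 2 * 14 = 28

28


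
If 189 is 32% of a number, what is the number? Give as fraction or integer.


Given: 189 is 32% of the whole
Set up: 189 = 32/100 * whole
whole = 189 * 100 / 32
whole = 18900 / 32
whole = 4725/8

4725/8


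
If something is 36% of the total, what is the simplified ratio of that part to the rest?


Part = 36%, Remainder = 64%
Ratio = 36:64
GCD(36, 64) = 4
Simplify: 9:16 = 9:16

9:16


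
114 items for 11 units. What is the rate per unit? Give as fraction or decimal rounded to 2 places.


Total items = 114
Number of units = 11
Unit rate = 114 / 11
= 10.36 items per unit

10.36


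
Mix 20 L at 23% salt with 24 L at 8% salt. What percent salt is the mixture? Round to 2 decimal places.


Solute in mixture 1 = 23% of 20 L = 20*23/100 = 23/5 L
Solute in mixture 2 = 8% of 24 L = 24*8/100 = 48/25 L
Total solute = 23/5 + 48/25 = 163/25 L
Total volume = 20 + 24 = 44 L
Final concentration = 163/25/44 * 100 = 14.82%

14.82


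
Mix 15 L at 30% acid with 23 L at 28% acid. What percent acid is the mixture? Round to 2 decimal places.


Solute in mixture 1 = 30% of 15 L = 15*30/100 = 9/2 L
Solute in mixture 2 = 28% of 23 L = 23*28/100 = 161/25 L
Total solute = 9/2 + 161/25 = 547/50 L
Total volume = 15 + 23 = 38 L
Final concentration = 547/50/38 * 100 = 28.79%

28.79


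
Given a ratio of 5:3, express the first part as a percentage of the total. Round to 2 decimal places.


Total parts = 5 + 3 = 8
First part fraction = 5/8
Percentage = (5/8) * 100
= 0.625 * 100
= 62.50%

62.50


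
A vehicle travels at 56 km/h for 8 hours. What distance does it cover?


Using distance = speed * time
Speed = 56 km/h
Time = 8 hours
Distance = 56 * 8
= 448 km

448


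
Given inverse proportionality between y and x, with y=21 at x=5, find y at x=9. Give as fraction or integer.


Inverse proportion: y = k/x
Find k: k = 5 * 21 = 105
Compute y at x=9: y = 105/9
y = 35/3

35/3


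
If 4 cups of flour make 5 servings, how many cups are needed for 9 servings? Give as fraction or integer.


Original: 4 cups for 5 servings
Target servings = 9
Scaling factor = 9/5
New amount = 4 * 9/5
= 36/5
= 36/5 cups

36/5


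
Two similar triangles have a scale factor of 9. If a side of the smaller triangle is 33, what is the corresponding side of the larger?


Similar triangles have proportional sides
Scale factor = 9
Smaller side = 33
Corresponding larger side = 33 * 9
= 297

297


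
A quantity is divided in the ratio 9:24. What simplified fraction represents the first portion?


Total parts = 9 + 24 = 33
First part fraction = 9/33
Simplify: 9/33 = 3/11

3/11


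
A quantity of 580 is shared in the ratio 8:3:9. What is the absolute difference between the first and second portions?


Total parts = 8 + 3 + 9 = 20
Value per part = 580 / 20 = 29
Shares: 8*29=232, 3*29=87, 9*29=261
First share = 232, second share = 87
Difference = |232 - 87| = 145

145


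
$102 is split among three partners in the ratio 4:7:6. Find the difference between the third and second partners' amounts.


Total parts = 4 + 7 + 6 = 17
Value per part = 102 / 17 = 6
Shares: 4*6=24, 7*6=42, 6*6=36
Third share = 36, second share = 42
Difference = |36 - 42| = 6

6


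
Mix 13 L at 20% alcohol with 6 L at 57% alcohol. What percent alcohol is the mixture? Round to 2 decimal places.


Solute in mixture 1 = 20% of 13 L = 13*20/100 = 13/5 L
Solute in mixture 2 = 57% of 6 L = 6*57/100 = 171/50 L
Total solute = 13/5 + 171/50 = 301/50 L
Total volume = 13 + 6 = 19 L
Final concentration = 301/50/19 * 100 = 31.68%

31.68


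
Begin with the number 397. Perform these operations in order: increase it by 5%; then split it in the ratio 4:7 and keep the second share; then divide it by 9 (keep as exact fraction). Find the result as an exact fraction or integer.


Start with 397.
Step 1: Increase by 5%: 397 * 105/100 = 8337/20
Step 2: Split 4:7, second share = 8337/20 * 7/11 = 58359/220
Step 3: Divide by 9: 58359/220 / 9 = 19453/660
Final result = 19453/660

19453/660


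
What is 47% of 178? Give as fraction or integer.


Compute 47% of 178
Convert percentage: 47% = 47/100
Multiply: 178 * 47/100
= 8366/100
= 4183/50

4183/50


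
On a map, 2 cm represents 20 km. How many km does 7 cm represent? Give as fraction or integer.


Map scale: 2 cm = 20 km
Measured distance on map = 7 cm
Set up proportion: 7 * 20 / 2
= 140 / 2
= 70 km

70


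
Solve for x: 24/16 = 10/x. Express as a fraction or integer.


Setting up: 24/16 = 10/x
Cross multiply: 24 * x = 16 * 10
24x = 160
x = 160/24
x = 20/3

20/3


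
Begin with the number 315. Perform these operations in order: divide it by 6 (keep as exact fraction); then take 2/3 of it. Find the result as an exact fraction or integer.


Start with 315.
Step 1: Divide by 6: 315 / 6 = 105/2
Step 2: Take 2/3: 105/2 * 2/3 = 35
Final result = 35

35


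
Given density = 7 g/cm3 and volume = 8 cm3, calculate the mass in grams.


Using mass = density * volume
Density = 7 g/cm3
Volume = 8 cm3
Mass = 7 * 8
= 56 g

56


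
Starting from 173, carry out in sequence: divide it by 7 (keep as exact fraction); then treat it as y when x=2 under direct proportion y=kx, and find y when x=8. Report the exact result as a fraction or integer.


Start with 173.
Step 1: Divide by 7: 173 / 7 = 173/7
Step 2: Direct prop: k = (173/7)/2; new y = k*8 = 173/7*8/2 = 692/7
Final result = 692/7

692/7


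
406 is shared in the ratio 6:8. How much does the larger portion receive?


Total parts = 6 + 8 = 14
Value per part = 406 / 14 = 29
First share = 6 * 29 = 174
Second share = 8 * 29 = 232
Larger share = 232

232


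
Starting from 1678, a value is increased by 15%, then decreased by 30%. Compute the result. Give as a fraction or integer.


Start: 1678
Step 1: increase by 15% => multiply by 115/100
  1678 * 115/100 = 19297/10
Step 2: decrease by 30% => multiply by 70/100
  19297/10 * 70/100 = 135079/100
Final value = 135079/100

135079/100


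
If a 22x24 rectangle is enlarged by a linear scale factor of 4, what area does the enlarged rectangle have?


Original dimensions: 22 x 24
Enlargement factor = 4
New width = 22 * 4 = 88
New height = 24 * 4 = 96
New area = 88 * 96 = 8448

8448


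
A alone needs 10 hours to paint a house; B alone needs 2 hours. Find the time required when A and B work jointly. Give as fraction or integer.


Rate of A = 1/10 job per hour
Rate of B = 1/2 job per hour
Combined rate = 1/10 + 1/2
Find common denominator: (2 + 10)/(10*2) = 12/20
Combined rate = 3/5 job per hour
Time together = 1 / (3/5) = 5/3 hours

5/3


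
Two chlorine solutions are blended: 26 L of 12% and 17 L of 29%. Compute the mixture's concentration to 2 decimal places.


Solute in mixture 1 = 12% of 26 L = 26*12/100 = 78/25 L
Solute in mixture 2 = 29% of 17 L = 17*29/100 = 493/100 L
Total solute = 78/25 + 493/100 = 161/20 L
Total volume = 26 + 17 = 43 L
Final concentration = 161/20/43 * 100 = 18.72%

18.72


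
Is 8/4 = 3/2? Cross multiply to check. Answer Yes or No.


Cross multiply to check 8/4 = 3/2
Left cross product: 8 * 2 = 16
Right cross product: 4 * 3 = 12
16 != 12
Not equal, so proportions differ => No

No


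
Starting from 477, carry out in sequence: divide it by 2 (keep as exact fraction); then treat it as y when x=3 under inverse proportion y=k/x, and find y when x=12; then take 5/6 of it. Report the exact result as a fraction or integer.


Start with 477.
Step 1: Divide by 2: 477 / 2 = 477/2
Step 2: Inverse prop: k = (477/2)*3; new y = k/12 = 477/2*3/12 = 477/8
Step 3: Take 5/6: 477/8 * 5/6 = 795/16
Final result = 795/16

795/16


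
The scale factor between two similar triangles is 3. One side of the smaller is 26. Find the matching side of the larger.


Similar triangles have proportional sides
Scale factor = 3
Smaller side = 26
Corresponding larger side = 26 * 3
= 78

78


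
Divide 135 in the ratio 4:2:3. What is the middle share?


Ratio = 4:2:3
Total parts = 4 + 2 + 3 = 9
Value per part = 135 / 9 = 15
First share = 4 * 15 = 60
Middle share = 2 * 15 = 30
Third share = 3 * 15 = 45

30


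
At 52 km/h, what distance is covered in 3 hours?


Using distance = speed * time
Speed = 52 km/h
Time = 3 hours
Distance = 52 * 3
= 156 km

156


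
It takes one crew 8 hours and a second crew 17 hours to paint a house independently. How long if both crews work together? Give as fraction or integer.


Rate of A = 1/8 job per hour
Rate of B = 1/17 job per hour
Combined rate = 1/8 + 1/17
Find common denominator: (17 + 8)/(8*17) = 25/136
Combined rate = 25/136 job per hour
Time together = 1 / (25/136) = 136/25 hours

136/25


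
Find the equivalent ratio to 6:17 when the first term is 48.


Original ratio: 6:17
First term target: 48
Scale factor = 48 / 6 = 8
Multiply second term: 17 * 8 = 136
Equivalent ratio = 48:136

48:136


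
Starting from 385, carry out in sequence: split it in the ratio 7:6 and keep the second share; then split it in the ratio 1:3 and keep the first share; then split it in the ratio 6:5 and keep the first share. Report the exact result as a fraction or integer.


Start with 385.
Step 1: Split 7:6, second share = 385 * 6/13 = 2310/13
Step 2: Split 1:3, first share = 2310/13 * 1/4 = 1155/26
Step 3: Split 6:5, first share = 1155/26 * 6/11 = 315/13
Final result = 315/13

315/13


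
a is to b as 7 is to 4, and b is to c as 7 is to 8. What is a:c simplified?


Given a:b = 7:4 and b:c = 7:8
Make b consistent. Multiply first ratio by 7: a:b = 49:28
Multiply second ratio by 4: b:c = 28:32
Now b = 28 in both, so a:b:c = 49:28:32
Therefore a:c = 49:32
Simplify by GCD: a:c = 49:32

49:32


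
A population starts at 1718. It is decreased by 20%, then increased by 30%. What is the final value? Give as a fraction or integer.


Start: 1718
Step 1: decrease by 20% => multiply by 80/100
  1718 * 80/100 = 6872/5
Step 2: increase by 30% => multiply by 130/100
  6872/5 * 130/100 = 44668/25
Final value = 44668/25

44668/25


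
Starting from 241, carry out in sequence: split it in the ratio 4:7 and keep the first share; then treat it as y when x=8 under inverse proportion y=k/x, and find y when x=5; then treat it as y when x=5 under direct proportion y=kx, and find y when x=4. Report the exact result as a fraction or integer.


Start with 241.
Step 1: Split 4:7, first share = 241 * 4/11 = 964/11
Step 2: Inverse prop: k = (964/11)*8; new y = k/5 = 964/11*8/5 = 7712/55
Step 3: Direct prop: k = (7712/55)/5; new y = k*4 = 7712/55*4/5 = 30848/275
Final result = 30848/275

30848/275


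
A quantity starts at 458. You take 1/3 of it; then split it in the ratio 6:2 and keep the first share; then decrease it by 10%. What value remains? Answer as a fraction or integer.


Start with 458.
Step 1: Take 1/3: 458 * 1/3 = 458/3
Step 2: Split 6:2, first share = 458/3 * 6/8 = 229/2
Step 3: Decrease by 10%: 229/2 * 90/100 = 2061/20
Final result = 2061/20

2061/20


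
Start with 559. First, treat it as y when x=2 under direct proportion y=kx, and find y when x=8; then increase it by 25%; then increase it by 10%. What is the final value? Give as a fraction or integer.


Start with 559.
Step 1: Direct prop: k = (559)/2; new y = k*8 = 559*8/2 = 2236
Step 2: Increase by 25%: 2236 * 125/100 = 2795
Step 3: Increase by 10%: 2795 * 110/100 = 6149/2
Final result = 6149/2

6149/2


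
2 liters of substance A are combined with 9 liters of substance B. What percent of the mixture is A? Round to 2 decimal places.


Volume of A = 2 L
Volume of B = 9 L
Total volume = 2 + 9 = 11 L
Percentage of A = (2/11) * 100
= 18.18%

18.18


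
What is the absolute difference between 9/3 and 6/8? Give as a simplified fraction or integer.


Simplify: 9/3 = 3 and 6/8 = 3/4
Find common denominator: LCD = 4
Convert: 12/4 and 3/4
Difference = |12 - 3|/4 = 9/4
Simplified = 9/4

9/4


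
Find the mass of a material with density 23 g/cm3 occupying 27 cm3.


Using mass = density * volume
Density = 23 g/cm3
Volume = 27 cm3
Mass = 23 * 27
= 621 g

621


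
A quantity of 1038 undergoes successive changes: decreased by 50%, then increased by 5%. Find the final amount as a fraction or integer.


Start: 1038
Step 1: decrease by 50% => multiply by 50/100
  1038 * 50/100 = 519
Step 2: increase by 5% => multiply by 105/100
  519 * 105/100 = 10899/20
Final value = 10899/20

10899/20


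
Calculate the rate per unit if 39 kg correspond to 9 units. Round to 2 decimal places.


Total kg = 39
Number of units = 9
Unit rate = 39 / 9
= 4.33 kg per unit

4.33


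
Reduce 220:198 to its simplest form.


Find GCD(220, 198)
GCD = 22
Divide both by 22: 220/22 = 10, 198/22 = 9
Simplified ratio = 10:9

10:9


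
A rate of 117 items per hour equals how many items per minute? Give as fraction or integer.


Converting from per hour to per minute
Rate = 117 items per hour
Divide by 60: 117/60
= 39/20 items per minute

39/20


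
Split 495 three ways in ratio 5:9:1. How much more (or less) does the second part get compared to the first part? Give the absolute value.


Total parts = 5 + 9 + 1 = 15
Value per part = 495 / 15 = 33
Shares: 5*33=165, 9*33=297, 1*33=33
Second share = 297, first share = 165
Difference = |297 - 165| = 132

132


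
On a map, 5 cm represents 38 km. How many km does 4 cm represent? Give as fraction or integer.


Map scale: 5 cm = 38 km
Measured distance on map = 4 cm
Set up proportion: 4 * 38 / 5
= 152 / 5
= 152/5 km

152/5


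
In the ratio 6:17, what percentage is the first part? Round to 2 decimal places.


Total parts = 6 + 17 = 23
First part fraction = 6/23
Percentage = (6/23) * 100
= 0.26087 * 100
= 26.09%

26.09


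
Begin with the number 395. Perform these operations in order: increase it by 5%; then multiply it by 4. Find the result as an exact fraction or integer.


Start with 395.
Step 1: Increase by 5%: 395 * 105/100 = 1659/4
Step 2: Multiply by 4: 1659/4 * 4 = 1659
Final result = 1659

1659


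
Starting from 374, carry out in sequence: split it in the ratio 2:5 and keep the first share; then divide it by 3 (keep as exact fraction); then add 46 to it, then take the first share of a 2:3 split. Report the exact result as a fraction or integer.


Start with 374.
Step 1: Split 2:5, first share = 374 * 2/7 = 748/7
Step 2: Divide by 3: 748/7 / 3 = 748/21
Step 3: Add 46: 748/21+46=1714/21; split 2:3 first = 1714/21*2/5 = 3428/105
Final result = 3428/105

3428/105


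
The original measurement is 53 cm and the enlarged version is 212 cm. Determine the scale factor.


Original length = 53 cm
Scaled length = 212 cm
Scale factor = 212 / 53
= 4

4


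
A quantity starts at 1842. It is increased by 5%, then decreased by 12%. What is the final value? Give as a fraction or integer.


Start: 1842
Step 1: increase by 5% => multiply by 105/100
  1842 * 105/100 = 19341/10
Step 2: decrease by 12% => multiply by 88/100
  19341/10 * 88/100 = 212751/125
Final value = 212751/125

212751/125


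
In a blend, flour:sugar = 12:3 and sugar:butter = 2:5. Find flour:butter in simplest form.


Given a:b = 12:3 and b:c = 2:5
Make b consistent. Multiply first ratio by 2: a:b = 24:6
Multiply second ratio by 3: b:c = 6:15
Now b = 6 in both, so a:b:c = 24:6:15
Therefore a:c = 24:15
Simplify by GCD: a:c = 8:5

8:5


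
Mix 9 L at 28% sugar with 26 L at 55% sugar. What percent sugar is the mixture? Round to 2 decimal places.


Solute in mixture 1 = 28% of 9 L = 9*28/100 = 63/25 L
Solute in mixture 2 = 55% of 26 L = 26*55/100 = 143/10 L
Total solute = 63/25 + 143/10 = 841/50 L
Total volume = 9 + 26 = 35 L
Final concentration = 841/50/35 * 100 = 48.06%

48.06


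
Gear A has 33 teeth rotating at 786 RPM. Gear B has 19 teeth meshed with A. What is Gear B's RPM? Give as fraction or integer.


Gear ratio: teeth_A * RPM_A = teeth_B * RPM_B
33 * 786 = 19 * RPM_B
25938 = 19 * RPM_B
RPM_B = 25938 / 19
RPM_B = 25938/19

25938/19


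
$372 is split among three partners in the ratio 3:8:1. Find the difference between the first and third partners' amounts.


Total parts = 3 + 8 + 1 = 12
Value per part = 372 / 12 = 31
Shares: 3*31=93, 8*31=248, 1*31=31
First share = 93, third share = 31
Difference = |93 - 31| = 62

62


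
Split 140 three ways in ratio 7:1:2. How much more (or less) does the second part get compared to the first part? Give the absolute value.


Total parts = 7 + 1 + 2 = 10
Value per part = 140 / 10 = 14
Shares: 7*14=98, 1*14=14, 2*14=28
Second share = 14, first share = 98
Difference = |14 - 98| = 84

84


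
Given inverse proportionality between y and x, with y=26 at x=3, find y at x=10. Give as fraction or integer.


Inverse proportion: y = k/x
Find k: k = 3 * 26 = 78
Compute y at x=10: y = 78/10
y = 39/5

39/5


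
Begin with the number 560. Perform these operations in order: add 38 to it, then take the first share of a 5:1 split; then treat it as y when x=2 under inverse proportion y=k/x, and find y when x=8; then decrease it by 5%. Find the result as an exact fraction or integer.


Start with 560.
Step 1: Add 38: 560+38=598; split 5:1 first = 598*5/6 = 1495/3
Step 2: Inverse prop: k = (1495/3)*2; new y = k/8 = 1495/3*2/8 = 1495/12
Step 3: Decrease by 5%: 1495/12 * 95/100 = 5681/48
Final result = 5681/48

5681/48


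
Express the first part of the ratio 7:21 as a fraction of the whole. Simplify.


Total parts = 7 + 21 = 28
First part fraction = 7/28
Simplify: 7/28 = 1/4

1/4


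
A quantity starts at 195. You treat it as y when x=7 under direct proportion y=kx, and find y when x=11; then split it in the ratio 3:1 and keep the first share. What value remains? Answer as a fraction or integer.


Start with 195.
Step 1: Direct prop: k = (195)/7; new y = k*11 = 195*11/7 = 2145/7
Step 2: Split 3:1, first share = 2145/7 * 3/4 = 6435/28
Final result = 6435/28

6435/28


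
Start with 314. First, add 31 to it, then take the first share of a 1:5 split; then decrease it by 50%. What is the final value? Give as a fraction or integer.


Start with 314.
Step 1: Add 31: 314+31=345; split 1:5 first = 345*1/6 = 115/2
Step 2: Decrease by 50%: 115/2 * 50/100 = 115/4
Final result = 115/4

115/4


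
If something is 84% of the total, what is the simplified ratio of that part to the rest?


Part = 84%, Remainder = 16%
Ratio = 84:16
GCD(84, 16) = 4
Simplify: 21:4 = 21:4

21:4


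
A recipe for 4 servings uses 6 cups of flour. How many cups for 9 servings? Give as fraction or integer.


Original: 6 cups for 4 servings
Target servings = 9
Scaling factor = 9/4
New amount = 6 * 9/4
= 54/4
= 27/2 cups

27/2


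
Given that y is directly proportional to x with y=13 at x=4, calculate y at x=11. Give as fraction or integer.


Direct proportion: y = kx
Find k: k = 13/4 = 13/4
Compute y at x=11: y = 13/4 * 11
y = 143/4

143/4


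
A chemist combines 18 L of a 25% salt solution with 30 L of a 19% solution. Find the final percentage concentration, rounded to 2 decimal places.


Solute in mixture 1 = 25% of 18 L = 18*25/100 = 9/2 L
Solute in mixture 2 = 19% of 30 L = 30*19/100 = 57/10 L
Total solute = 9/2 + 57/10 = 51/5 L
Total volume = 18 + 30 = 48 L
Final concentration = 51/5/48 * 100 = 21.25%

21.25


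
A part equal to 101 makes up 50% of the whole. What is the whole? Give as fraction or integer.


Given: 101 is 50% of the whole
Set up: 101 = 50/100 * whole
whole = 101 * 100 / 50
whole = 10100 / 50
whole = 202

202


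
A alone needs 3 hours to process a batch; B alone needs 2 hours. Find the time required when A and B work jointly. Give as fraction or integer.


Rate of A = 1/3 job per hour
Rate of B = 1/2 job per hour
Combined rate = 1/3 + 1/2
Find common denominator: (2 + 3)/(3*2) = 5/6
Combined rate = 5/6 job per hour
Time together = 1 / (5/6) = 6/5 hours

6/5


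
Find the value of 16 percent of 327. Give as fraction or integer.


Compute 16% of 327
Convert percentage: 16% = 16/100
Multiply: 327 * 16/100
= 5232/100
= 1308/25

1308/25


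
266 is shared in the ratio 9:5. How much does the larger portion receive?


Total parts = 9 + 5 = 14
Value per part = 266 / 14 = 19
First share = 9 * 19 = 171
Second share = 5 * 19 = 95
Larger share = 171

171


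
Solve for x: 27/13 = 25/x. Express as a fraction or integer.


Setting up: 27/13 = 25/x
Cross multiply: 27 * x = 13 * 25
27x = 325
x = 325/27
x = 325/27

325/27


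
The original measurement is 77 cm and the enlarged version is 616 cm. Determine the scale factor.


Original length = 77 cm
Scaled length = 616 cm
Scale factor = 616 / 77
= 8

8


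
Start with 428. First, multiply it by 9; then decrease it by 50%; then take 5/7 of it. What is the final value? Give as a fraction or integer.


Start with 428.
Step 1: Multiply by 9: 428 * 9 = 3852
Step 2: Decrease by 50%: 3852 * 50/100 = 1926
Step 3: Take 5/7: 1926 * 5/7 = 9630/7
Final result = 9630/7

9630/7


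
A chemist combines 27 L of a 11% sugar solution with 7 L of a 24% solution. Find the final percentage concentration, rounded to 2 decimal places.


Solute in mixture 1 = 11% of 27 L = 27*11/100 = 297/100 L
Solute in mixture 2 = 24% of 7 L = 7*24/100 = 42/25 L
Total solute = 297/100 + 42/25 = 93/20 L
Total volume = 27 + 7 = 34 L
Final concentration = 93/20/34 * 100 = 13.68%

13.68


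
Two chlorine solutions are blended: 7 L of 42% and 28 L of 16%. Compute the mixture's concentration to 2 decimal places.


Solute in mixture 1 = 42% of 7 L = 7*42/100 = 147/50 L
Solute in mixture 2 = 16% of 28 L = 28*16/100 = 112/25 L
Total solute = 147/50 + 112/25 = 371/50 L
Total volume = 7 + 28 = 35 L
Final concentration = 371/50/35 * 100 = 21.20%

21.20


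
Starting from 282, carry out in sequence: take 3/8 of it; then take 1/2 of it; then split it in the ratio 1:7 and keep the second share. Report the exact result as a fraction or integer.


Start with 282.
Step 1: Take 3/8: 282 * 3/8 = 423/4
Step 2: Take 1/2: 423/4 * 1/2 = 423/8
Step 3: Split 1:7, second share = 423/8 * 7/8 = 2961/64
Final result = 2961/64

2961/64


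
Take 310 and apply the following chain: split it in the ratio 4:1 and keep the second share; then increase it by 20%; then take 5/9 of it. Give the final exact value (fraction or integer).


Start with 310.
Step 1: Split 4:1, second share = 310 * 1/5 = 62
Step 2: Increase by 20%: 62 * 120/100 = 372/5
Step 3: Take 5/9: 372/5 * 5/9 = 124/3
Final result = 124/3

124/3


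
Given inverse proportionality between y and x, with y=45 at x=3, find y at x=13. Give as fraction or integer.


Inverse proportion: y = k/x
Find k: k = 3 * 45 = 135
Compute y at x=13: y = 135/13
y = 135/13

135/13


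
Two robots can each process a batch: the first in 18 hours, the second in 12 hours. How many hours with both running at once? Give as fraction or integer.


Rate of A = 1/18 job per hour
Rate of B = 1/12 job per hour
Combined rate = 1/18 + 1/12
Find common denominator: (12 + 18)/(18*12) = 30/216
Combined rate = 5/36 job per hour
Time together = 1 / (5/36) = 36/5 hours

36/5


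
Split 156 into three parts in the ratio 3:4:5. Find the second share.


Ratio = 3:4:5
Total parts = 3 + 4 + 5 = 12
Value per part = 156 / 12 = 13
First share = 3 * 13 = 39
Middle share = 4 * 13 = 52
Third share = 5 * 13 = 65

52


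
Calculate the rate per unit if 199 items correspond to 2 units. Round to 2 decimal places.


Total items = 199
Number of units = 2
Unit rate = 199 / 2
= 99.50 items per unit

99.50


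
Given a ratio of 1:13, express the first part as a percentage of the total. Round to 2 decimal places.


Total parts = 1 + 13 = 14
First part fraction = 1/14
Percentage = (1/14) * 100
= 0.071429 * 100
= 7.14%

7.14


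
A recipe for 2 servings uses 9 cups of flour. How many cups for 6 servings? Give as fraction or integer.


Original: 9 cups for 2 servings
Target servings = 6
Scaling factor = 6/2
New amount = 9 * 6/2
= 54/2
= 27 cups

27


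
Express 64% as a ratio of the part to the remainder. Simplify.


Part = 64%, Remainder = 36%
Ratio = 64:36
GCD(64, 36) = 4
Simplify: 16:9 = 16:9

16:9


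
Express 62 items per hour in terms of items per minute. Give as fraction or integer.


Converting from per hour to per minute
Rate = 62 items per hour
Divide by 60: 62/60
= 31/30 items per minute

31/30


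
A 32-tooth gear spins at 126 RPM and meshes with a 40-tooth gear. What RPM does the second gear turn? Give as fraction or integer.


Gear ratio: teeth_A * RPM_A = teeth_B * RPM_B
32 * 126 = 40 * RPM_B
4032 = 40 * RPM_B
RPM_B = 4032 / 40
RPM_B = 504/5

504/5


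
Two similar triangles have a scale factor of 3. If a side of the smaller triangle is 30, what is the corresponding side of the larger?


Similar triangles have proportional sides
Scale factor = 3
Smaller side = 30
Corresponding larger side = 30 * 3
= 90

90


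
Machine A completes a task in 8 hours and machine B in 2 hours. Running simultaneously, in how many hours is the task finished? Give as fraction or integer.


Rate of A = 1/8 job per hour
Rate of B = 1/2 job per hour
Combined rate = 1/8 + 1/2
Find common denominator: (2 + 8)/(8*2) = 10/16
Combined rate = 5/8 job per hour
Time together = 1 / (5/8) = 8/5 hours

8/5


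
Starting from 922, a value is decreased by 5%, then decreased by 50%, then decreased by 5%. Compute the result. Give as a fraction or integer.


Start: 922
Step 1: decrease by 5% => multiply by 95/100
  922 * 95/100 = 8759/10
Step 2: decrease by 50% => multiply by 50/100
  8759/10 * 50/100 = 8759/20
Step 3: decrease by 5% => multiply by 95/100
  8759/20 * 95/100 = 166421/400
Final value = 166421/400

166421/400


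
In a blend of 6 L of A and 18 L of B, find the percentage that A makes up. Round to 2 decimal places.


Volume of A = 6 L
Volume of B = 18 L
Total volume = 6 + 18 = 24 L
Percentage of A = (6/24) * 100
= 25.00%

25.00


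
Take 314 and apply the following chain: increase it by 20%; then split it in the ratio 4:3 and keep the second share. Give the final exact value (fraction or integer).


Start with 314.
Step 1: Increase by 20%: 314 * 120/100 = 1884/5
Step 2: Split 4:3, second share = 1884/5 * 3/7 = 5652/35
Final result = 5652/35

5652/35


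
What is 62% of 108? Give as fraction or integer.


Compute 62% of 108
Convert percentage: 62% = 62/100
Multiply: 108 * 62/100
= 6696/100
= 1674/25

1674/25


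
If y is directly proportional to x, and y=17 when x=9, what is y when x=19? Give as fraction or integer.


Direct proportion: y = kx
Find k: k = 17/9 = 17/9
Compute y at x=19: y = 17/9 * 19
y = 323/9

323/9


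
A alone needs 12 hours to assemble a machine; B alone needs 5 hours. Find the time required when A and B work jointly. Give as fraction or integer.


Rate of A = 1/12 job per hour
Rate of B = 1/5 job per hour
Combined rate = 1/12 + 1/5
Find common denominator: (5 + 12)/(12*5) = 17/60
Combined rate = 17/60 job per hour
Time together = 1 / (17/60) = 60/17 hours

60/17


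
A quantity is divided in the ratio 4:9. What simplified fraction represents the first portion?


Total parts = 4 + 9 = 13
First part fraction = 4/13
Simplify: 4/13 = 4/13

4/13


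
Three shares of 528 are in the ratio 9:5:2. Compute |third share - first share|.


Total parts = 9 + 5 + 2 = 16
Value per part = 528 / 16 = 33
Shares: 9*33=297, 5*33=165, 2*33=66
Third share = 66, first share = 297
Difference = |66 - 297| = 231

231


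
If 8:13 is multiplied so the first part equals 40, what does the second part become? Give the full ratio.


Original ratio: 8:13
First term target: 40
Scale factor = 40 / 8 = 5
Multiply second term: 13 * 5 = 65
Equivalent ratio = 40:65

40:65


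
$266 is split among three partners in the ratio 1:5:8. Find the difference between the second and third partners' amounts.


Total parts = 1 + 5 + 8 = 14
Value per part = 266 / 14 = 19
Shares: 1*19=19, 5*19=95, 8*19=152
Second share = 95, third share = 152
Difference = |95 - 152| = 57

57


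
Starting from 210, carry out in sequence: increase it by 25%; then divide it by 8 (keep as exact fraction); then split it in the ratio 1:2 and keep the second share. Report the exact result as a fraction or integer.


Start with 210.
Step 1: Increase by 25%: 210 * 125/100 = 525/2
Step 2: Divide by 8: 525/2 / 8 = 525/16
Step 3: Split 1:2, second share = 525/16 * 2/3 = 175/8
Final result = 175/8

175/8


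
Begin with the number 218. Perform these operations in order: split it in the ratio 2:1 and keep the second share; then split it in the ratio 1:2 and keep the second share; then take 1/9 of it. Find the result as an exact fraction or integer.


Start with 218.
Step 1: Split 2:1, second share = 218 * 1/3 = 218/3
Step 2: Split 1:2, second share = 218/3 * 2/3 = 436/9
Step 3: Take 1/9: 436/9 * 1/9 = 436/81
Final result = 436/81

436/81


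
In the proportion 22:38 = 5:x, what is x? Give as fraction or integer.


Setting up: 22/38 = 5/x
Cross multiply: 22 * x = 38 * 5
22x = 190
x = 190/22
x = 95/11

95/11


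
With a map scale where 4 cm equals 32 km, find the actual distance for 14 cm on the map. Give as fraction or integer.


Map scale: 4 cm = 32 km
Measured distance on map = 14 cm
Set up proportion: 14 * 32 / 4
= 448 / 4
= 112 km

112


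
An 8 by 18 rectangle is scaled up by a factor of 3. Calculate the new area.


Original dimensions: 8 x 18
Enlargement factor = 3
New width = 8 * 3 = 24
New height = 18 * 3 = 54
New area = 24 * 54 = 1296

1296


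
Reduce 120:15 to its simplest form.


Find GCD(120, 15)
GCD = 15
Divide both by 15: 120/15 = 8, 15/15 = 1
Simplified ratio = 8:1

8:1


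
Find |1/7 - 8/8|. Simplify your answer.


Simplify: 1/7 = 1/7 and 8/8 = 1
Find common denominator: LCD = 7
Convert: 1/7 and 7/7
Difference = |1 - 7|/7 = 6/7
Simplified = 6/7

6/7


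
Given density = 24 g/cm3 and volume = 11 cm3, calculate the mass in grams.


Using mass = density * volume
Density = 24 g/cm3
Volume = 11 cm3
Mass = 24 * 11
= 264 g

264


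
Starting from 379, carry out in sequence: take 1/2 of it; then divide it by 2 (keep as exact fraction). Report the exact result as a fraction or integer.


Start with 379.
Step 1: Take 1/2: 379 * 1/2 = 379/2
Step 2: Divide by 2: 379/2 / 2 = 379/4
Final result = 379/4

379/4


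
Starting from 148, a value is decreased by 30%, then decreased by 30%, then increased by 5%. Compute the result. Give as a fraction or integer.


Start: 148
Step 1: decrease by 30% => multiply by 70/100
  148 * 70/100 = 518/5
Step 2: decrease by 30% => multiply by 70/100
  518/5 * 70/100 = 1813/25
Step 3: increase by 5% => multiply by 105/100
  1813/25 * 105/100 = 38073/500
Final value = 38073/500

38073/500


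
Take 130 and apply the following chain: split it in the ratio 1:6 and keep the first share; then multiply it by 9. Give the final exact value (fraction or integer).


Start with 130.
Step 1: Split 1:6, first share = 130 * 1/7 = 130/7
Step 2: Multiply by 9: 130/7 * 9 = 1170/7
Final result = 1170/7

1170/7


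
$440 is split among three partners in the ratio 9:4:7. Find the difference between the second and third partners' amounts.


Total parts = 9 + 4 + 7 = 20
Value per part = 440 / 20 = 22
Shares: 9*22=198, 4*22=88, 7*22=154
Second share = 88, third share = 154
Difference = |88 - 154| = 66

66


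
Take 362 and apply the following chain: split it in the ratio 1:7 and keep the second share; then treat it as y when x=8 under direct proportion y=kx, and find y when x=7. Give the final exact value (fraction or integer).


Start with 362.
Step 1: Split 1:7, second share = 362 * 7/8 = 1267/4
Step 2: Direct prop: k = (1267/4)/8; new y = k*7 = 1267/4*7/8 = 8869/32
Final result = 8869/32

8869/32
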